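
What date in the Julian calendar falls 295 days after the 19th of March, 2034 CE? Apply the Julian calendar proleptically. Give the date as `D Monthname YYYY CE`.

8 January 2035 CE

JDN of the 19th of March, 2034 CE = 2464054.
2464054 + 295 = 2464349.
JDN 2464349 in the Julian calendar is 8 January 2035 CE.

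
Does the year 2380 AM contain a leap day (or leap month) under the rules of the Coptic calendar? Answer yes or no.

2380 mod 4 = 0; in the Coptic calendar a year is leap when year mod 4 = 3, so it is a common year.

no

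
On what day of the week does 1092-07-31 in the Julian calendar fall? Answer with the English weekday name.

Saturday

This is JDN 2120123 (6 August 1092 Gregorian).
JDN 2120123 mod 7 = 5, and JDN 0 was a Monday, so this is a Saturday.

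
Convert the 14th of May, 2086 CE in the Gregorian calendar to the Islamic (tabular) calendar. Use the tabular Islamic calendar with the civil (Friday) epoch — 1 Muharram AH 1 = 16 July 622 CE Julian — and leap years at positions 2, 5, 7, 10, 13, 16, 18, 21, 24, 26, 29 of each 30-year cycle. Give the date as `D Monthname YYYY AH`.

Both dates share Julian Day Number 2483090; in the tabular Islamic calendar that is 30 Ramadan 1509 AH.

30 Ramadan 1509 AH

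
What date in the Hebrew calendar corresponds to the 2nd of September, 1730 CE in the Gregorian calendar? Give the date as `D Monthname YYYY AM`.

Both dates share Julian Day Number 2353174; in the Hebrew calendar that is 20 Elul 5490 AM.

20 Elul 5490 AM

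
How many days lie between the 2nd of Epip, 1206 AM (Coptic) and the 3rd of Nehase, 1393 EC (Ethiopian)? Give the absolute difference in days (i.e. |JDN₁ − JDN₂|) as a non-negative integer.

JDN of the first date = 2265457.
JDN of the second date = 2232981.
|2232981 − 2265457| = 32476.

32476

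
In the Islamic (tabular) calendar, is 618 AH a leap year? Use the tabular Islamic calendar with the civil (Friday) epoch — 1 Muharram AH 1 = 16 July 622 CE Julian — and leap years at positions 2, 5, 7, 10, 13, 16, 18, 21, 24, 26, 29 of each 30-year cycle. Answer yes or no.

Year 618 AH is year 18 of its 30-year cycle; leap positions are 2, 5, 7, 10, 13, 16, 18, 21, 24, 26, 29, so it is a leap year (355 days).

yes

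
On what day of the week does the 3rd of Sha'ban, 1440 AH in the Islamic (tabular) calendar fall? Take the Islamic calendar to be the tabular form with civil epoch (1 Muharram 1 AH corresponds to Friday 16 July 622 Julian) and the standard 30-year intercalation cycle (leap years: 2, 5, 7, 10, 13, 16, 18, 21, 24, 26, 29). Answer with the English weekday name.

Tuesday

Equivalently 9 April 2019 Gregorian, JDN 2458583.
Since JDN mod 7 = 1 (0 = Monday), the day is Tuesday.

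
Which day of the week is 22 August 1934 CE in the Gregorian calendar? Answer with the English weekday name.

Since JDN mod 7 = 2 (0 = Monday), the day is Wednesday.

Wednesday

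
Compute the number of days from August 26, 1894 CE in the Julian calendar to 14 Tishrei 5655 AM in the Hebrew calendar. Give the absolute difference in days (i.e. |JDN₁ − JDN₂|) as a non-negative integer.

JDN of the first date = 2413079.
JDN of the second date = 2413116.
|2413116 − 2413079| = 37.

37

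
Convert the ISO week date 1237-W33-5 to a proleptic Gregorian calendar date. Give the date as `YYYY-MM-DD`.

ISO week 1 of 1237 is the week containing the first Thursday of 1237.
Week 33, day 5 (Friday) lands on 1237-08-14.

1237-08-14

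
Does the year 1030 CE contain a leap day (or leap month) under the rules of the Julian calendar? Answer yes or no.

1030 mod 4 = 2, so it is a common year in the Julian calendar.

no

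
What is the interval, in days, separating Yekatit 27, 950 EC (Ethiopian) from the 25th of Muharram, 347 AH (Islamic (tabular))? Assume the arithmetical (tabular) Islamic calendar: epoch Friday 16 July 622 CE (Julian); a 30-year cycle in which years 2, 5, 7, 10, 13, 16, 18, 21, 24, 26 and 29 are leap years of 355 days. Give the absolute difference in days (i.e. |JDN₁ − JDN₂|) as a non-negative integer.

56

First date → JDN 2071019; second date → JDN 2071075.
The interval is |2071019 − 2071075| = 56 days.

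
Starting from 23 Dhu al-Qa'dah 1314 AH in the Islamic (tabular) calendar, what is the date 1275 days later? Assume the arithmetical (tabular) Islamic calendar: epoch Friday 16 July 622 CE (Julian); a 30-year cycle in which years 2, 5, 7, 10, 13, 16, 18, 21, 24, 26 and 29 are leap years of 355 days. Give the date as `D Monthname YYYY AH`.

Counting 1275 days forward from JDN 2414040 reaches JDN 2415315, which is 27 Jumada al-Thani 1318 AH.

27 Jumada al-Thani 1318 AH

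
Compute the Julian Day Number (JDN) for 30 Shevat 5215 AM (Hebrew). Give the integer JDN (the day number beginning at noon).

Equivalently 27 February 1455 (proleptic Gregorian).
JDN 2451545 is 1 January 2000 CE (Gregorian); the target day is −199000 days from there, so JDN = 2252545.

2252545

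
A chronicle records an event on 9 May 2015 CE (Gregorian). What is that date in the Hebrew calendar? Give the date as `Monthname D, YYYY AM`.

Julian Day Number of the source date = 2457152.
Converting JDN 2457152 to the Hebrew calendar gives 20 Iyar 5775 AM.

Iyar 20, 5775 AM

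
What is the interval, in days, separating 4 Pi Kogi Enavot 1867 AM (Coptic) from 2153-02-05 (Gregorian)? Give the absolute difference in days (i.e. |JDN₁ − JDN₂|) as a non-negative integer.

First date → JDN 2506949; second date → JDN 2507463.
The interval is |2506949 − 2507463| = 514 days.

514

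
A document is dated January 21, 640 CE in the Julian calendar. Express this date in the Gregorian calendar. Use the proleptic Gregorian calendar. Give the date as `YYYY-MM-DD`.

0640-01-24

For dates in this range the Gregorian date is 3 days ahead of the Julian.
21 January 640 Julian + 3 days → 24 January 640 Gregorian.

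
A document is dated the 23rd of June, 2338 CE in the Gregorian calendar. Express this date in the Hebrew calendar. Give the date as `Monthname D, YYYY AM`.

Julian Day Number of the source date = 2575170.
Converting JDN 2575170 to the Hebrew calendar gives 5 Tammuz 6098 AM.

Tammuz 5, 6098 AM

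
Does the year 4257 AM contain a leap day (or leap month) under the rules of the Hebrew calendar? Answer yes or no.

Hebrew year 4257 is year 1 of its 19-year Metonic cycle; leap years are at positions 3, 6, 8, 11, 14, 17, 19, so it is a common year (12 months).

no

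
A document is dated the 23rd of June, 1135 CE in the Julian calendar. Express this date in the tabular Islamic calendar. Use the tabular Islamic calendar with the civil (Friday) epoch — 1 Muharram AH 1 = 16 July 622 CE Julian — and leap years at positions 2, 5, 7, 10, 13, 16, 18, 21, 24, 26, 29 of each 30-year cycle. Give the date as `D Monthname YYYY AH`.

9 Ramadan 529 AH

Julian Day Number of the source date = 2135790.
Converting JDN 2135790 to the tabular Islamic calendar gives 9 Ramadan 529 AH.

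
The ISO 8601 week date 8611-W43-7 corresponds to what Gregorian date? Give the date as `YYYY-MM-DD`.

8611-10-27

ISO week 1 of 8611 is the week containing the first Thursday of 8611.
Week 43, day 7 (Sunday) lands on 8611-10-27.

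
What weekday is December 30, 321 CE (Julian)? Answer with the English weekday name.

Saturday

This is JDN 1838667 (31 December 321 Gregorian).
1838667 ≡ 5 (mod 7); counting from Monday = 0 gives Saturday.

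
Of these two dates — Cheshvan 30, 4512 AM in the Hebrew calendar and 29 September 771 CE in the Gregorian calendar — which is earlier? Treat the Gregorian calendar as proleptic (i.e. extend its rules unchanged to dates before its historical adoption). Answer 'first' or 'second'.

First date → JDN 1995687; second date → JDN 2002933.
JDN 1995687 < JDN 2002933, so the first date is earlier.

first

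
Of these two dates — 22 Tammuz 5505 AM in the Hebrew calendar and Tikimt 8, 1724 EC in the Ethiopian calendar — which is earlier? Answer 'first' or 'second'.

second

Converting both to JDN: 2358611 vs 2353584; the smaller is the second.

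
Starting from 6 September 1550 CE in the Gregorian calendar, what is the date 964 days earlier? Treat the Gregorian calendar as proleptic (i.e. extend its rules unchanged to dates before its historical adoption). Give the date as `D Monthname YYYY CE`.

16 January 1548 CE

The starting date is JDN 2287434; 2287434 − 964 = 2286470.
JDN 2286470 corresponds to 16 January 1548 CE.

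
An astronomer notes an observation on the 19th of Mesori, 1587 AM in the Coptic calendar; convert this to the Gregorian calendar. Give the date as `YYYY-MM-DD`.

1871-08-24

Julian Day Number of the source date = 2404664.
Converting JDN 2404664 to the Gregorian calendar gives 24 August 1871 CE.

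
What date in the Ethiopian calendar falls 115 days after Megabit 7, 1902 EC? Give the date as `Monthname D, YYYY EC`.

JDN of Megabit 7, 1902 EC = 2418747.
2418747 + 115 = 2418862.
JDN 2418862 in the Ethiopian calendar is Hamle 2, 1902 EC.

Hamle 2, 1902 EC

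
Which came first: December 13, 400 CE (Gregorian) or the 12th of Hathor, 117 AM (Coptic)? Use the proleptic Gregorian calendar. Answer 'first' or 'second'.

The two dates have Julian Day Numbers 1867504 and 1867470 respectively.
Since 1867470 < 1867504, the second date comes first.

second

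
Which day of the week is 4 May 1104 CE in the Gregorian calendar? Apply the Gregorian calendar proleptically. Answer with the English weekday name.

2124411 ≡ 2 (mod 7); counting from Monday = 0 gives Wednesday.

Wednesday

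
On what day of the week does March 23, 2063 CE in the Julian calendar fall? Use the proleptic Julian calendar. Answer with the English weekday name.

Equivalently 5 April 2063 Gregorian, JDN 2474650.
2474650 ≡ 3 (mod 7); counting from Monday = 0 gives Thursday.

Thursday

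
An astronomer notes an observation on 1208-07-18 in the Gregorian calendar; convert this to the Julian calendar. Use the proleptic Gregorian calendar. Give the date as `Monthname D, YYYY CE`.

July 11, 1208 CE

For dates in this range the Gregorian date is 7 days ahead of the Julian.
18 July 1208 Gregorian − 7 days → 11 July 1208 Julian.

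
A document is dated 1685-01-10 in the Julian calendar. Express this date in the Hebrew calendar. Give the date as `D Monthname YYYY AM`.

15 Shevat 5445 AM

Both dates share Julian Day Number 2336514; in the Hebrew calendar that is 15 Shevat 5445 AM.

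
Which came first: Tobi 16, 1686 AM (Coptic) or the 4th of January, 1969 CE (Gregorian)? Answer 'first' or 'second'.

second

Converting both to JDN: 2440611 vs 2440226; the smaller is the second.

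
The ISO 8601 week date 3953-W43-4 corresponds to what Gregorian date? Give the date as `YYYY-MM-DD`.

3953-10-22

ISO week 1 of 3953 is the week containing the first Thursday of 3953.
Week 43, day 4 (Thursday) lands on 3953-10-22.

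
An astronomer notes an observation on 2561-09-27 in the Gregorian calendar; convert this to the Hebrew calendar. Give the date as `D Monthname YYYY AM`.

Julian Day Number of the source date = 2656716.
Converting JDN 2656716 to the Hebrew calendar gives 16 Tishrei 6322 AM.

16 Tishrei 6322 AM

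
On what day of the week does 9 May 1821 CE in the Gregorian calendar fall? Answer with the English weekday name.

Wednesday

2386295 ≡ 2 (mod 7); counting from Monday = 0 gives Wednesday.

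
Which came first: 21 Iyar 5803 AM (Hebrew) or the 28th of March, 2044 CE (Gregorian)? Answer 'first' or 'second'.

First date → JDN 2467401; second date → JDN 2467703.
JDN 2467401 < JDN 2467703, so the first date is earlier.

first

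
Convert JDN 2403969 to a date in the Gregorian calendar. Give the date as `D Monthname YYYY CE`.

28 September 1869 CE

JDN 2451545 is 1 Jan 2000; 2403969 is −47576 days from there.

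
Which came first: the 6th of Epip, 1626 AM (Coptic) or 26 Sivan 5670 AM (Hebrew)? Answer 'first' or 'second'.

second

The two dates have Julian Day Numbers 2418866 and 2418856 respectively.
Since 2418856 < 2418866, the second date comes first.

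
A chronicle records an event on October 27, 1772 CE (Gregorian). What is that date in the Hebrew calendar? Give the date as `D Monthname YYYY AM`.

Julian Day Number of the source date = 2368570.
Converting JDN 2368570 to the Hebrew calendar gives 30 Tishrei 5533 AM.

30 Tishrei 5533 AM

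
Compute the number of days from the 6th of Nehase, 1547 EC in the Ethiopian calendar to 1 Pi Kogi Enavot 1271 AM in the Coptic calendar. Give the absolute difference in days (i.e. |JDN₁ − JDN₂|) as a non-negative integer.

25

First date → JDN 2289232; second date → JDN 2289257.
The interval is |2289232 − 2289257| = 25 days.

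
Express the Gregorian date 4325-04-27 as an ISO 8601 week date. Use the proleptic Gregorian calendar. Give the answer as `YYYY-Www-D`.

The weekday is Monday (ISO weekday 1).
That Monday belongs to ISO week 18 of ISO year 4325.

4325-W18-1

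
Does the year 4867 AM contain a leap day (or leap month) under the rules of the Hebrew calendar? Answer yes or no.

Hebrew year 4867 is year 3 of its 19-year Metonic cycle; leap years are at positions 3, 6, 8, 11, 14, 17, 19, so it is a leap year (13 months).

yes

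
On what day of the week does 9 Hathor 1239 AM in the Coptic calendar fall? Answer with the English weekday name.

This is JDN 2277277 (15 November 1522 Gregorian).
Since JDN mod 7 = 2 (0 = Monday), the day is Wednesday.

Wednesday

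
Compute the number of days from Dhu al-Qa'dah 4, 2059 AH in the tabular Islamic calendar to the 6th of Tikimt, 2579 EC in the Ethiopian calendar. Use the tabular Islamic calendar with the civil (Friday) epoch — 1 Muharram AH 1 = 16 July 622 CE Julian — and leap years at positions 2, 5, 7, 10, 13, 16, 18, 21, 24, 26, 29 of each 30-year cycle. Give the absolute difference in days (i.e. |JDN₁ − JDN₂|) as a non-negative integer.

First date → JDN 2678025; second date → JDN 2665870.
The interval is |2678025 − 2665870| = 12155 days.

12155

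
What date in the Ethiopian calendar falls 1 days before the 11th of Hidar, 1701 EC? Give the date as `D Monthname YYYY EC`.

JDN of the 11th of Hidar, 1701 EC = 2345216.
2345216 − 1 = 2345215.
JDN 2345215 in the Ethiopian calendar is 10 Hidar 1701 EC.

10 Hidar 1701 EC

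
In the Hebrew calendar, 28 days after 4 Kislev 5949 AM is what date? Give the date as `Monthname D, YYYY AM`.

JDN of 4 Kislev 5949 AM = 2520539.
2520539 + 28 = 2520567.
JDN 2520567 in the Hebrew calendar is Tevet 2, 5949 AM.

Tevet 2, 5949 AM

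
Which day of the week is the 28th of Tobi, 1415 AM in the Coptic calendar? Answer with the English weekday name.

In the Gregorian calendar this is 2 February 1699 (JDN 2341640).
2341640 ≡ 0 (mod 7); counting from Monday = 0 gives Monday.

Monday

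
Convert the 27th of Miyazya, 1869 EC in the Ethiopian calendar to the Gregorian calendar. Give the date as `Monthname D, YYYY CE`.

Julian Day Number of the source date = 2406744.
Converting JDN 2406744 to the Gregorian calendar gives 4 May 1877 CE.

May 4, 1877 CE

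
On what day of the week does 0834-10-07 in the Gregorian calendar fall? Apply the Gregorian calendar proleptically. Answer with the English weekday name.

Saturday

Since JDN mod 7 = 5 (0 = Monday), the day is Saturday.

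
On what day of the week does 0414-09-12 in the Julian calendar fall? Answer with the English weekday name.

This is JDN 1872526 (13 September 414 Gregorian).
1872526 ≡ 5 (mod 7); counting from Monday = 0 gives Saturday.

Saturday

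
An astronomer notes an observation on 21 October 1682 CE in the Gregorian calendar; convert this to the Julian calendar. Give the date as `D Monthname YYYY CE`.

11 October 1682 CE

For dates in this range the Gregorian date is 10 days ahead of the Julian.
21 October 1682 Gregorian − 10 days → 11 October 1682 Julian.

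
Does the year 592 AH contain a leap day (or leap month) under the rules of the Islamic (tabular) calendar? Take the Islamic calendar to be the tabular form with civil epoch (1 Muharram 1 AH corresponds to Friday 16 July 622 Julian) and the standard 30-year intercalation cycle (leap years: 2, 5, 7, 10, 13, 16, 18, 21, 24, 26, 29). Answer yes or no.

no

Year 592 AH is year 22 of its 30-year cycle; leap positions are 2, 5, 7, 10, 13, 16, 18, 21, 24, 26, 29, so it is a common year (354 days).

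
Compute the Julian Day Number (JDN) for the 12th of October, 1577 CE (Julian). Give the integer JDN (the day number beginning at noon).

In the proleptic Gregorian calendar the same day is 22 October 1577.
JDN 2400001 is 17 November 1858 CE (Gregorian), MJD 0; the target day is −102659 days from there, so JDN = 2297342.

2297342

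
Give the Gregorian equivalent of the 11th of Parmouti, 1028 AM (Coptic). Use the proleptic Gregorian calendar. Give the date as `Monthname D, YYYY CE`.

Julian Day Number of the source date = 2200362.
Converting JDN 2200362 to the Gregorian calendar gives 14 April 1312 CE.

April 14, 1312 CE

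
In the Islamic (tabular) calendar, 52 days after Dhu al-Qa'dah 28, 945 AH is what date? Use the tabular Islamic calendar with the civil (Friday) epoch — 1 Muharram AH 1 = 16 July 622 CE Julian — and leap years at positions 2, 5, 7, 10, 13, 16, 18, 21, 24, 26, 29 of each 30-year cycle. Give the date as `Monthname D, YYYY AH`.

Muharram 21, 946 AH

Counting 52 days forward from JDN 2283284 reaches JDN 2283336, which is Muharram 21, 946 AH.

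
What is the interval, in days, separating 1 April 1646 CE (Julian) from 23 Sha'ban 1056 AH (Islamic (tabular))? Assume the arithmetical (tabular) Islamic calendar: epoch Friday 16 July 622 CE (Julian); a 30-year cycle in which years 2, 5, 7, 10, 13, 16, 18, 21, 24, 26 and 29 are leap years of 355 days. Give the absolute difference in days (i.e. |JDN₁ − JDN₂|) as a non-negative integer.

176

First date → JDN 2322350; second date → JDN 2322526.
The interval is |2322350 − 2322526| = 176 days.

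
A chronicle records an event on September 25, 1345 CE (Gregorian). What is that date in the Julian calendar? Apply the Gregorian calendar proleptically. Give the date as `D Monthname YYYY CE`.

The Julian–Gregorian offset here is 8 days (Julian trailing).
25 September 1345 Gregorian − 8 days → 17 September 1345 Julian.

17 September 1345 CE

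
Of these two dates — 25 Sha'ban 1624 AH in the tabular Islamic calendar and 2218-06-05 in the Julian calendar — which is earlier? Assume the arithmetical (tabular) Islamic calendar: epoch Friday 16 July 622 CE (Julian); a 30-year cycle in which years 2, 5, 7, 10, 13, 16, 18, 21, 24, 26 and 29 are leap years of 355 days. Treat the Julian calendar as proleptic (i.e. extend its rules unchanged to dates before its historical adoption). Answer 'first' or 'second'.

Converting both to JDN: 2523808 vs 2531338; the smaller is the first.

first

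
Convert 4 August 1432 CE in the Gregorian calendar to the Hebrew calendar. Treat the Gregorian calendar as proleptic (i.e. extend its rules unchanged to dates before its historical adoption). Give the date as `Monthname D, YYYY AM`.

Av 27, 5192 AM

Julian Day Number of the source date = 2244303.
Converting JDN 2244303 to the Hebrew calendar gives 27 Av 5192 AM.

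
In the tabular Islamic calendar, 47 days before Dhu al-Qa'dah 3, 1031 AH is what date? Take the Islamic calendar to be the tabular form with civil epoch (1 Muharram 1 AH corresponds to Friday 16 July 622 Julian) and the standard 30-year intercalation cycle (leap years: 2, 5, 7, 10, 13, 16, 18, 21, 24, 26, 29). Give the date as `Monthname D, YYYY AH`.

Ramadan 15, 1031 AH

JDN of Dhu al-Qa'dah 3, 1031 AH = 2313735.
2313735 − 47 = 2313688.
JDN 2313688 in the tabular Islamic calendar is Ramadan 15, 1031 AH.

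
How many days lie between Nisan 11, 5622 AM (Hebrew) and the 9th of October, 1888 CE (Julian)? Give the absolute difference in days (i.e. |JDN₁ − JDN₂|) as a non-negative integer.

JDN of the first date = 2401242.
JDN of the second date = 2410932.
|2410932 − 2401242| = 9690.

9690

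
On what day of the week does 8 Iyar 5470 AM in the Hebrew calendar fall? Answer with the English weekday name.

Thursday

In the Gregorian calendar this is 8 May 1710 (JDN 2345752).
2345752 ≡ 3 (mod 7); counting from Monday = 0 gives Thursday.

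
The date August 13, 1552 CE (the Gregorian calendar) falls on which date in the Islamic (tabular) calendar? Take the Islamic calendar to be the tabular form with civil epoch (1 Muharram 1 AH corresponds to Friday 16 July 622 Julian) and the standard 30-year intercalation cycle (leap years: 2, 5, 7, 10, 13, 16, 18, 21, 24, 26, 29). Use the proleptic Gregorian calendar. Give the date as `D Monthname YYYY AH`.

12 Sha'ban 959 AH

Julian Day Number of the source date = 2288141.
Converting JDN 2288141 to the tabular Islamic calendar gives 12 Sha'ban 959 AH.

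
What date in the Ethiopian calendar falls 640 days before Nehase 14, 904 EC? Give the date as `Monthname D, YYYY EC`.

JDN of Nehase 14, 904 EC = 2054385.
2054385 − 640 = 2053745.
JDN 2053745 in the Ethiopian calendar is Hidar 10, 903 EC.

Hidar 10, 903 EC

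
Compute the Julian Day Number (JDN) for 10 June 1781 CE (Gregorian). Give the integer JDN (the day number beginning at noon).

JDN 2400001 is 17 November 1858 CE (Gregorian), MJD 0; the target day is −28283 days from there, so JDN = 2371718.

2371718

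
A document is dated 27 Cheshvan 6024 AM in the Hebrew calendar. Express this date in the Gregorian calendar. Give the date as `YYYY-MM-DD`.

2263-11-30

Julian Day Number of the source date = 2547937.
Converting JDN 2547937 to the Gregorian calendar gives 30 November 2263 CE.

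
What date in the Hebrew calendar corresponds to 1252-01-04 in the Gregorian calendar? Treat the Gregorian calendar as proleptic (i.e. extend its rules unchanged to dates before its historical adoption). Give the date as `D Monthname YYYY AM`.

Both dates share Julian Day Number 2178347; in the Hebrew calendar that is 14 Tevet 5012 AM.

14 Tevet 5012 AM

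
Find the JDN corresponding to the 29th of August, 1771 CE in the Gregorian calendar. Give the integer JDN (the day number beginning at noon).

JDN 2400001 is 17 November 1858 CE (Gregorian), MJD 0; the target day is −31856 days from there, so JDN = 2368145.

2368145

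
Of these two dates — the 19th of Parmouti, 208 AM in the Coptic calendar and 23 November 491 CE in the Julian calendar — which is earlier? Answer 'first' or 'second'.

First date → JDN 1900865; second date → JDN 1900722.
JDN 1900722 < JDN 1900865, so the second date is earlier.

second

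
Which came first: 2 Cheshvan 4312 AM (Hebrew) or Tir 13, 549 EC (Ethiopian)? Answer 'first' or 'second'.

first

First date → JDN 1922600; second date → JDN 1924510.
JDN 1922600 < JDN 1924510, so the first date is earlier.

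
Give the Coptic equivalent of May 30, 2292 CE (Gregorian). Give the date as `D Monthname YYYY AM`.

Julian Day Number of the source date = 2558346.
Converting JDN 2558346 to the Coptic calendar gives 20 Pashons 2008 AM.

20 Pashons 2008 AM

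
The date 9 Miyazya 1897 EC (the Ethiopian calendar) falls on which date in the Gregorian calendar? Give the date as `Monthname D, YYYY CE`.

April 17, 1905 CE

Julian Day Number of the source date = 2416953.
Converting JDN 2416953 to the Gregorian calendar gives 17 April 1905 CE.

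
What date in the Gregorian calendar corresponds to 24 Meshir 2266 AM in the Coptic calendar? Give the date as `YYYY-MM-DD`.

Julian Day Number of the source date = 2652494.
Converting JDN 2652494 to the Gregorian calendar gives 7 March 2550 CE.

2550-03-07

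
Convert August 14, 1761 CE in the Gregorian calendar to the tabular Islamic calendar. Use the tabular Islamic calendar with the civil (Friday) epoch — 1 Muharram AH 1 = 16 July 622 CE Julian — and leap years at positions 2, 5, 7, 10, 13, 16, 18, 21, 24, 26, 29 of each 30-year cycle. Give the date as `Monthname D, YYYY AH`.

Julian Day Number of the source date = 2364478.
Converting JDN 2364478 to the tabular Islamic calendar gives 13 Muharram 1175 AH.

Muharram 13, 1175 AH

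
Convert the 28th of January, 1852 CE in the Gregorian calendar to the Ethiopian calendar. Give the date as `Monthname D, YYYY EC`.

Tir 20, 1844 EC

Julian Day Number of the source date = 2397516.
Converting JDN 2397516 to the Ethiopian calendar gives 20 Tir 1844 EC.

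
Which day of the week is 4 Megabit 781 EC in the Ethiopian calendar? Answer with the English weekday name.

Saturday

In the proleptic Gregorian calendar this is 4 March 789 (JDN 2009299).
2009299 ≡ 5 (mod 7); counting from Monday = 0 gives Saturday.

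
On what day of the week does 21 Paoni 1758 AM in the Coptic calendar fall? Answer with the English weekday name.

Saturday

This is JDN 2467064 (28 June 2042 Gregorian).
2467064 ≡ 5 (mod 7); counting from Monday = 0 gives Saturday.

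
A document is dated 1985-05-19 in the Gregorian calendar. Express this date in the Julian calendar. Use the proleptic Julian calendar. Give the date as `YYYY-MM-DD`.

For dates in this range the Gregorian date is 13 days ahead of the Julian.
19 May 1985 Gregorian − 13 days → 6 May 1985 Julian.

1985-05-06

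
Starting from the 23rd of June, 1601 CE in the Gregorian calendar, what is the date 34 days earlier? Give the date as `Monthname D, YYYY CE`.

JDN of the 23rd of June, 1601 CE = 2305987.
2305987 − 34 = 2305953.
JDN 2305953 in the Gregorian calendar is May 20, 1601 CE.

May 20, 1601 CE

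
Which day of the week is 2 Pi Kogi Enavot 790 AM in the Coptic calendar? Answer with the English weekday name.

In the proleptic Gregorian calendar this is 31 August 1074 (JDN 2113573).
Since JDN mod 7 = 0 (0 = Monday), the day is Monday.

Monday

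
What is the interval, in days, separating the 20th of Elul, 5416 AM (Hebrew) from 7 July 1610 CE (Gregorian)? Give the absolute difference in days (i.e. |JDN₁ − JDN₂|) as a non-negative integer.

16866

First date → JDN 2326154; second date → JDN 2309288.
The interval is |2326154 − 2309288| = 16866 days.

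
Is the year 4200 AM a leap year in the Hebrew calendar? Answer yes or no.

Hebrew year 4200 is year 1 of its 19-year Metonic cycle; leap years are at positions 3, 6, 8, 11, 14, 17, 19, so it is a common year (12 months).

no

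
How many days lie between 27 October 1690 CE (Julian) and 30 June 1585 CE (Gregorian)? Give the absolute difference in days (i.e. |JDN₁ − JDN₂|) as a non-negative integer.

JDN of the first date = 2338630.
JDN of the second date = 2300150.
|2300150 − 2338630| = 38480.

38480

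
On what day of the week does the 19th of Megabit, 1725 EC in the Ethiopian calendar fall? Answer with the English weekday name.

Equivalently 26 March 1733 Gregorian, JDN 2354110.
JDN 2354110 mod 7 = 3, and JDN 0 was a Monday, so this is a Thursday.

Thursday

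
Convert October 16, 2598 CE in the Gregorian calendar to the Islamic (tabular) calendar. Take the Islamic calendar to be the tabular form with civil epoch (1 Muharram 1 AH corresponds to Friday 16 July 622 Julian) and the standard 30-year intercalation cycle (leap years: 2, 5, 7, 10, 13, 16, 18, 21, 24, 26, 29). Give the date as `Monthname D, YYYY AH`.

Both dates share Julian Day Number 2670249; in the tabular Islamic calendar that is 24 Dhu al-Qa'dah 2037 AH.

Dhu al-Qa'dah 24, 2037 AH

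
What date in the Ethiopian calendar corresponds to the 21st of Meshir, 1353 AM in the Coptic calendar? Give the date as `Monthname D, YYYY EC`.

Julian Day Number of the source date = 2319018.
Converting JDN 2319018 to the Ethiopian calendar gives 21 Yekatit 1629 EC.

Yekatit 21, 1629 EC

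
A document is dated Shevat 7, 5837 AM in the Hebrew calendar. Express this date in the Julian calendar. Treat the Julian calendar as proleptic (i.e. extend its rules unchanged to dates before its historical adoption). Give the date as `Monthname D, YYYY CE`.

Both dates share Julian Day Number 2479700; in the Julian calendar that is 18 January 2077 CE.

January 18, 2077 CE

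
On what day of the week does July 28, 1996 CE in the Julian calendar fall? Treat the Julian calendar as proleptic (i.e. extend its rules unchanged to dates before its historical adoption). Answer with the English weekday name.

Saturday

Equivalently 10 August 1996 Gregorian, JDN 2450306.
JDN 2450306 mod 7 = 5, and JDN 0 was a Monday, so this is a Saturday.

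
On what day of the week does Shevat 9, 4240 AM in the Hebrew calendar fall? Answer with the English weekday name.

Sunday

This is JDN 1896383 (7 January 480 Gregorian).
JDN 1896383 mod 7 = 6, and JDN 0 was a Monday, so this is a Sunday.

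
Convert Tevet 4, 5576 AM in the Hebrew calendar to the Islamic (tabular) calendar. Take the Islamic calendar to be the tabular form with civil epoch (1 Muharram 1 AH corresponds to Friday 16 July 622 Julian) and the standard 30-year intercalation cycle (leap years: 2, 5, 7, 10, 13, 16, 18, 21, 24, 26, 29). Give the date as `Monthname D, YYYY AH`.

The source date corresponds to 5 January 1816 in the Gregorian calendar (JDN 2384344).
That day falls on 4 Safar 1231 AH in the tabular Islamic calendar.

Safar 4, 1231 AH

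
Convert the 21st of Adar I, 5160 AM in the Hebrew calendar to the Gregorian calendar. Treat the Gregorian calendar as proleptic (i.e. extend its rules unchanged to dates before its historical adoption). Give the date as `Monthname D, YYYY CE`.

February 25, 1400 CE

Both dates share Julian Day Number 2232455; in the Gregorian calendar that is 25 February 1400 CE.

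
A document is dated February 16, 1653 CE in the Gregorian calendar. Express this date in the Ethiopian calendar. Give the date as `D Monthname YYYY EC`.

12 Yekatit 1645 EC

Julian Day Number of the source date = 2324853.
Converting JDN 2324853 to the Ethiopian calendar gives 12 Yekatit 1645 EC.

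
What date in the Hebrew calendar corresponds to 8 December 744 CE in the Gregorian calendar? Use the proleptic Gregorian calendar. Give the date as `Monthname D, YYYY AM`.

Both dates share Julian Day Number 1993142; in the Hebrew calendar that is 24 Kislev 4505 AM.

Kislev 24, 4505 AM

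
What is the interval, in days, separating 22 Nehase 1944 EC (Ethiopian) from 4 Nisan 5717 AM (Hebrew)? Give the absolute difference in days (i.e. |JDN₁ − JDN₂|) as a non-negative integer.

1681

JDN of the first date = 2434253.
JDN of the second date = 2435934.
|2435934 − 2434253| = 1681.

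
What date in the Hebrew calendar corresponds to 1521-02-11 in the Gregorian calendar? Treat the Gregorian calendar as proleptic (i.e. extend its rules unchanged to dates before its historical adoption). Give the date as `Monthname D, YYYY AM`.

Shevat 24, 5281 AM

Julian Day Number of the source date = 2276635.
Converting JDN 2276635 to the Hebrew calendar gives 24 Shevat 5281 AM.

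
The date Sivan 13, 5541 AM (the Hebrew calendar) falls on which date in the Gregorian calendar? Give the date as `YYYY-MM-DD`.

Julian Day Number of the source date = 2371714.
Converting JDN 2371714 to the Gregorian calendar gives 6 June 1781 CE.

1781-06-06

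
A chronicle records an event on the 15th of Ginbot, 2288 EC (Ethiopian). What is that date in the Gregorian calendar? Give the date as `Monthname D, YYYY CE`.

Both dates share Julian Day Number 2559802; in the Gregorian calendar that is 25 May 2296 CE.

May 25, 2296 CE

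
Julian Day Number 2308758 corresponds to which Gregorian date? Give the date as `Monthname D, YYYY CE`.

January 23, 1609 CE

Counting from JDN 2299161 = 15 Oct 1582 gives an offset of 9597 days.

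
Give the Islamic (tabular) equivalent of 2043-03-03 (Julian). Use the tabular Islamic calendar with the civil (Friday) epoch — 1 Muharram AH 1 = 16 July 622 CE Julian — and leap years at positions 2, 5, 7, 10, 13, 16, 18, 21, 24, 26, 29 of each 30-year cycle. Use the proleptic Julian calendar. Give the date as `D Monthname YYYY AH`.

Both dates share Julian Day Number 2467325; in the tabular Islamic calendar that is 4 Rabi' al-Thani 1465 AH.

4 Rabi' al-Thani 1465 AH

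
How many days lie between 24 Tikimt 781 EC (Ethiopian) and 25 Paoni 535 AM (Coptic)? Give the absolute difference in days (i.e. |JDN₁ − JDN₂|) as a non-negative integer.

First date → JDN 2009169; second date → JDN 2020367.
The interval is |2009169 − 2020367| = 11198 days.

11198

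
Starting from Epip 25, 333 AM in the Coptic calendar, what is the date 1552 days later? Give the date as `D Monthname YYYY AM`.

21 Paopi 338 AM

Counting 1552 days forward from JDN 1946617 reaches JDN 1948169, which is 21 Paopi 338 AM.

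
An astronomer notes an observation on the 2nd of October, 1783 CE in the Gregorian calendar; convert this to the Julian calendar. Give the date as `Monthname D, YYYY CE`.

September 21, 1783 CE

At this point the Julian calendar is 11 days behind the Gregorian.
2 October 1783 Gregorian − 11 days → 21 September 1783 Julian.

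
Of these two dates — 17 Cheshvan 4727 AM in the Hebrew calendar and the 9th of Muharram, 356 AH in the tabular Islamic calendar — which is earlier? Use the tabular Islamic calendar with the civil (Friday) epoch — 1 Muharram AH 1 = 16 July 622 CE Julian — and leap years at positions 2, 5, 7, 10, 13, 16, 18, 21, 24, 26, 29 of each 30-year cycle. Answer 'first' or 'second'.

first

The two dates have Julian Day Numbers 2074196 and 2074248 respectively.
Since 2074196 < 2074248, the first date comes first.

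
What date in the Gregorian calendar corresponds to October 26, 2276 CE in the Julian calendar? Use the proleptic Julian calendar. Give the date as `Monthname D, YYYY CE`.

November 10, 2276 CE

The Julian–Gregorian offset here is 15 days (Julian trailing).
26 October 2276 Julian + 15 days → 10 November 2276 Gregorian.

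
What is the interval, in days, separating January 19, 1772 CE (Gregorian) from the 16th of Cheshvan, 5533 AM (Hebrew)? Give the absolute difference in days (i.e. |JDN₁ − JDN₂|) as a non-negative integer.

298

JDN of the first date = 2368288.
JDN of the second date = 2368586.
|2368586 − 2368288| = 298.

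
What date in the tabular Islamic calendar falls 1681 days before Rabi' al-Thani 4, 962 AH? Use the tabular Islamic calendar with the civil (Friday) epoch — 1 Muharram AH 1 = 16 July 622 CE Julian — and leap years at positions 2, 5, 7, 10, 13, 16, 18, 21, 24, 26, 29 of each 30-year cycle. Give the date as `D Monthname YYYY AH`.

6 Rajab 957 AH

JDN of Rabi' al-Thani 4, 962 AH = 2289078.
2289078 − 1681 = 2287397.
JDN 2287397 in the tabular Islamic calendar is 6 Rajab 957 AH.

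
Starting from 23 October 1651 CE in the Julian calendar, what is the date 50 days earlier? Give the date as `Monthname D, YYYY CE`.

The starting date is JDN 2324381; 2324381 − 50 = 2324331.
JDN 2324331 corresponds to September 3, 1651 CE.

September 3, 1651 CE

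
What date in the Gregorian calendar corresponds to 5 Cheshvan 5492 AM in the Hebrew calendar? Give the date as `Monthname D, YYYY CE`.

November 4, 1731 CE

Julian Day Number of the source date = 2353602.
Converting JDN 2353602 to the Gregorian calendar gives 4 November 1731 CE.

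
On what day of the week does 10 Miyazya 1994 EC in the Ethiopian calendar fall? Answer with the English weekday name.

In the Gregorian calendar this is 18 April 2002 (JDN 2452383).
Since JDN mod 7 = 3 (0 = Monday), the day is Thursday.

Thursday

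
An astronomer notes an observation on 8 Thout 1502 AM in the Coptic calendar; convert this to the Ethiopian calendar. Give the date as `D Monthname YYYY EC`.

The source date corresponds to 16 September 1785 in the Gregorian calendar (JDN 2373277).
That day falls on 8 Meskerem 1778 EC in the Ethiopian calendar.

8 Meskerem 1778 EC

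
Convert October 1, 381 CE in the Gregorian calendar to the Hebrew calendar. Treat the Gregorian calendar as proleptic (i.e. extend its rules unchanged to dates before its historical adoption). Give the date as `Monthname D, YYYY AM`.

Tishrei 25, 4142 AM

Both dates share Julian Day Number 1860491; in the Hebrew calendar that is 25 Tishrei 4142 AM.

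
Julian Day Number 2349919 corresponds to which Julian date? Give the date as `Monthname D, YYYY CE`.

The Gregorian equivalent of JDN 2349919 is 4 October 1721.
In the Julian calendar that day is September 23, 1721 CE.

September 23, 1721 CE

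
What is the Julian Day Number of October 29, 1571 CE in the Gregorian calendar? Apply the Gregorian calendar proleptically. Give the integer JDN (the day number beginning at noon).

2295157

JDN 2299161 is 15 October 1582 CE (Gregorian); the target day is −4004 days from there, so JDN = 2295157.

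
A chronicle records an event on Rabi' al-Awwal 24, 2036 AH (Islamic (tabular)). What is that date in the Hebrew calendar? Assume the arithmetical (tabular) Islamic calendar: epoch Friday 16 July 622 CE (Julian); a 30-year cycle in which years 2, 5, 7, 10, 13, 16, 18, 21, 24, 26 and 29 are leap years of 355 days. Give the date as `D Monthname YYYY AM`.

The source date corresponds to 4 March 2597 in the Gregorian calendar (JDN 2669658).
That day falls on 24 Adar I 6357 AM in the Hebrew calendar.

24 Adar I 6357 AM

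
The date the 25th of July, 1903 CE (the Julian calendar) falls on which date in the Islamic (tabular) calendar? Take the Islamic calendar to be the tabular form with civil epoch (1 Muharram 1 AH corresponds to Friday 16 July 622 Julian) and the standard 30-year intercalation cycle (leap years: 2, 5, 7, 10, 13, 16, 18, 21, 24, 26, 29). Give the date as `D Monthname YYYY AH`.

13 Jumada al-Awwal 1321 AH

Both dates share Julian Day Number 2416334; in the tabular Islamic calendar that is 13 Jumada al-Awwal 1321 AH.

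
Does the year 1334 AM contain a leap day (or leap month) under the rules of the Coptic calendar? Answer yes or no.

no

1334 mod 4 = 2; in the Coptic calendar a year is leap when year mod 4 = 3, so it is a common year.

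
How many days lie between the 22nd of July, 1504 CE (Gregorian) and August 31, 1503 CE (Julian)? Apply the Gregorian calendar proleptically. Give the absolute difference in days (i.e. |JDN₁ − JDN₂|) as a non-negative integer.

316

JDN of the first date = 2270587.
JDN of the second date = 2270271.
|2270271 − 2270587| = 316.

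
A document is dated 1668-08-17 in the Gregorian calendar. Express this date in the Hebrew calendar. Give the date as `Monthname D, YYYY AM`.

Julian Day Number of the source date = 2330514.
Converting JDN 2330514 to the Hebrew calendar gives 10 Elul 5428 AM.

Elul 10, 5428 AM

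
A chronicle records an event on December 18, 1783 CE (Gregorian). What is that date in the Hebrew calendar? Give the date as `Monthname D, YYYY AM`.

Kislev 23, 5544 AM

Julian Day Number of the source date = 2372639.
Converting JDN 2372639 to the Hebrew calendar gives 23 Kislev 5544 AM.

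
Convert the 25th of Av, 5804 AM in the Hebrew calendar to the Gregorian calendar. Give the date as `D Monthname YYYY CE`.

Both dates share Julian Day Number 2467846; in the Gregorian calendar that is 18 August 2044 CE.

18 August 2044 CE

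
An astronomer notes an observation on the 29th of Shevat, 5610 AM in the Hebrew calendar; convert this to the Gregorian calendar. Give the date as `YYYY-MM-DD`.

Both dates share Julian Day Number 2396800; in the Gregorian calendar that is 11 February 1850 CE.

1850-02-11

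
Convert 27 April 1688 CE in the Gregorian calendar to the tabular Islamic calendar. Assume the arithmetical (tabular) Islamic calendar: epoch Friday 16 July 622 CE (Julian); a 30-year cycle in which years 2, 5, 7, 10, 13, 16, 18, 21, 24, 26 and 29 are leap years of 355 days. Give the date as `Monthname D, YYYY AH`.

Both dates share Julian Day Number 2337707; in the tabular Islamic calendar that is 25 Jumada al-Thani 1099 AH.

Jumada al-Thani 25, 1099 AH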